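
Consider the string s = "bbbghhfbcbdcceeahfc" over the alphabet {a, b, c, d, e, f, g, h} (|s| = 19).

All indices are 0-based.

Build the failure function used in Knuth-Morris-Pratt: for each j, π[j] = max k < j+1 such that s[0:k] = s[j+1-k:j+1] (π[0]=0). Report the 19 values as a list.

[0, 1, 2, 0, 0, 0, 0, 1, 0, 1, 0, 0, 0, 0, 0, 0, 0, 0, 0]

π[0] = 0
j=1 s[j]='b': π[1]=1 (border 'b')
j=2 s[j]='b': π[2]=2 (border 'bb')
j=3 s[j]='g': k: 2→1→0; π[3]=0 (border '')
j=4 s[j]='h': π[4]=0 (border '')
j=5 s[j]='h': π[5]=0 (border '')
j=6 s[j]='f': π[6]=0 (border '')
j=7 s[j]='b': π[7]=1 (border 'b')
j=8 s[j]='c': k: 1→0; π[8]=0 (border '')
j=9 s[j]='b': π[9]=1 (border 'b')
j=10 s[j]='d': k: 1→0; π[10]=0 (border '')
j=11 s[j]='c': π[11]=0 (border '')
j=12 s[j]='c': π[12]=0 (border '')
j=13 s[j]='e': π[13]=0 (border '')
j=14 s[j]='e': π[14]=0 (border '')
j=15 s[j]='a': π[15]=0 (border '')
j=16 s[j]='h': π[16]=0 (border '')
j=17 s[j]='f': π[17]=0 (border '')
j=18 s[j]='c': π[18]=0 (border '')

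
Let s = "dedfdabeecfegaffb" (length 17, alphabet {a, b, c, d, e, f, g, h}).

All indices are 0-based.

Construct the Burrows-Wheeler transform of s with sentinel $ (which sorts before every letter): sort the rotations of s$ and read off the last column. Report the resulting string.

bdgfaef$eedbffdcae

rank  rotation            last
    0  $dedfdabeecfegaffb  b
    1  abeecfegaffb$dedfd  d
    2  affb$dedfdabeecfeg  g
    3  b$dedfdabeecfegaff  f
    4  beecfegaffb$dedfda  a
    5  cfegaffb$dedfdabee  e
    6  dabeecfegaffb$dedf  f
    7  dedfdabeecfegaffb$  $
    8  dfdabeecfegaffb$de  e
    9  ecfegaffb$dedfdabe  e
   10  edfdabeecfegaffb$d  d
   11  eecfegaffb$dedfdab  b
   12  egaffb$dedfdabeecf  f
   13  fb$dedfdabeecfegaf  f
   14  fdabeecfegaffb$ded  d
   15  fegaffb$dedfdabeec  c
   16  ffb$dedfdabeecfega  a
   17  gaffb$dedfdabeecfe  e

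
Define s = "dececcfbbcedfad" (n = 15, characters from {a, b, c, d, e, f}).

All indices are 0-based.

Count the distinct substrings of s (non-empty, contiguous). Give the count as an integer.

109

rank→(start, suffix):
  0 → (13, 'ad')
  1 → (7, 'bbcedfad')
  2 → (8, 'bcedfad')
  3 → (4, 'ccfbbcedfad')
  4 → (2, 'ceccfbbcedfad')
  5 → (9, 'cedfad')
  6 → (5, 'cfbbcedfad')
  7 → (14, 'd')
  8 → (0, 'dececcfbbcedfad')
  9 → (11, 'dfad')
  10 → (3, 'eccfbbcedfad')
  11 → (1, 'ececcfbbcedfad')
  12 → (10, 'edfad')
  13 → (12, 'fad')
  14 → (6, 'fbbcedfad')

SA = [13, 7, 8, 4, 2, 9, 5, 14, 0, 11, 3, 1, 10, 12, 6]
rank  pair      lcp
   1  s[13:],s[7:]  0  ''
   2  s[7:],s[8:]  1  'b'
   3  s[8:],s[4:]  0  ''
   4  s[4:],s[2:]  1  'c'
   5  s[2:],s[9:]  2  'ce'
   6  s[9:],s[5:]  1  'c'
   7  s[5:],s[14:]  0  ''
   8  s[14:],s[0:]  1  'd'
   9  s[0:],s[11:]  1  'd'
  10  s[11:],s[3:]  0  ''
  11  s[3:],s[1:]  2  'ec'
  12  s[1:],s[10:]  1  'e'
  13  s[10:],s[12:]  0  ''
  14  s[12:],s[6:]  1  'f'

n(n+1)/2 = 15·16/2 = 120
Σ LCP = 0 + 0 + 1 + 0 + 1 + 2 + 1 + 0 + 1 + 1 + 0 + 2 + 1 + 0 + 1 = 11
distinct = 120 − 11 = 109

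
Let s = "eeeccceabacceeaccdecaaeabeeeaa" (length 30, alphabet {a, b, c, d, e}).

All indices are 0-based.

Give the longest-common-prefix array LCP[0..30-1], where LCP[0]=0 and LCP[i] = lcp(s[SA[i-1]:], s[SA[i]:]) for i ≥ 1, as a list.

rank | idx | suffix
   0 |  29 | a
   1 |  28 | aa
   2 |  20 | aaeabeeeaa
   3 |   7 | abacceeaccdecaaeabeeeaa
   4 |  23 | abeeeaa
   5 |  14 | accdecaaeabeeeaa
   6 |   9 | acceeaccdecaaeabeeeaa
   7 |  21 | aeabeeeaa
   8 |   8 | bacceeaccdecaaeabeeeaa
   9 |  24 | beeeaa
  10 |  19 | caaeabeeeaa
  11 |   3 | ccceabacceeaccdecaaeabeeeaa
  12 |  15 | ccdecaaeabeeeaa
  13 |   4 | cceabacceeaccdecaaeabeeeaa
  14 |  10 | cceeaccdecaaeabeeeaa
  15 |  16 | cdecaaeabeeeaa
  16 |   5 | ceabacceeaccdecaaeabeeeaa
  17 |  11 | ceeaccdecaaeabeeeaa
  18 |  17 | decaaeabeeeaa
  19 |  27 | eaa
  20 |   6 | eabacceeaccdecaaeabeeeaa
  21 |  22 | eabeeeaa
  22 |  13 | eaccdecaaeabeeeaa
  23 |  18 | ecaaeabeeeaa
  24 |   2 | eccceabacceeaccdecaaeabeeeaa
  25 |  26 | eeaa
  26 |  12 | eeaccdecaaeabeeeaa
  27 |   1 | eeccceabacceeaccdecaaeabeeeaa
  28 |  25 | eeeaa
  29 |   0 | eeeccceabacceeaccdecaaeabeeeaa

SA = [29, 28, 20, 7, 23, 14, 9, 21, 8, 24, 19, 3, 15, 4, 10, 16, 5, 11, 17, 27, 6, 22, 13, 18, 2, 26, 12, 1, 25, 0]
[i] adj suffixes → lcp
  [1] 29/28 → 1 ('a')
  [2] 28/20 → 2 ('aa')
  [3] 20/7 → 1 ('a')
  [4] 7/23 → 2 ('ab')
  [5] 23/14 → 1 ('a')
  [6] 14/9 → 3 ('acc')
  [7] 9/21 → 1 ('a')
  [8] 21/8 → 0 ('')
  [9] 8/24 → 1 ('b')
  [10] 24/19 → 0 ('')
  [11] 19/3 → 1 ('c')
  [12] 3/15 → 2 ('cc')
  [13] 15/4 → 2 ('cc')
  [14] 4/10 → 3 ('cce')
  [15] 10/16 → 1 ('c')
  [16] 16/5 → 1 ('c')
  [17] 5/11 → 2 ('ce')
  [18] 11/17 → 0 ('')
  [19] 17/27 → 0 ('')
  [20] 27/6 → 2 ('ea')
  [21] 6/22 → 3 ('eab')
  [22] 22/13 → 2 ('ea')
  [23] 13/18 → 1 ('e')
  [24] 18/2 → 2 ('ec')
  [25] 2/26 → 1 ('e')
  [26] 26/12 → 3 ('eea')
  [27] 12/1 → 2 ('ee')
  [28] 1/25 → 2 ('ee')
  [29] 25/0 → 3 ('eee')

[0, 1, 2, 1, 2, 1, 3, 1, 0, 1, 0, 1, 2, 2, 3, 1, 1, 2, 0, 0, 2, 3, 2, 1, 2, 1, 3, 2, 2, 3]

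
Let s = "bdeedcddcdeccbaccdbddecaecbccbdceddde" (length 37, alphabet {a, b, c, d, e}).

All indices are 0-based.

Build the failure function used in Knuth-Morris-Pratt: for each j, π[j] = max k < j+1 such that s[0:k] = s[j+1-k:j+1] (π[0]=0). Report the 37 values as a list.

π[0] = 0
j=1 s[j]='d': π[1]=0 (border '')
j=2 s[j]='e': π[2]=0 (border '')
j=3 s[j]='e': π[3]=0 (border '')
j=4 s[j]='d': π[4]=0 (border '')
j=5 s[j]='c': π[5]=0 (border '')
j=6 s[j]='d': π[6]=0 (border '')
j=7 s[j]='d': π[7]=0 (border '')
j=8 s[j]='c': π[8]=0 (border '')
j=9 s[j]='d': π[9]=0 (border '')
j=10 s[j]='e': π[10]=0 (border '')
j=11 s[j]='c': π[11]=0 (border '')
j=12 s[j]='c': π[12]=0 (border '')
j=13 s[j]='b': π[13]=1 (border 'b')
j=14 s[j]='a': k: 1→0; π[14]=0 (border '')
j=15 s[j]='c': π[15]=0 (border '')
j=16 s[j]='c': π[16]=0 (border '')
j=17 s[j]='d': π[17]=0 (border '')
j=18 s[j]='b': π[18]=1 (border 'b')
j=19 s[j]='d': π[19]=2 (border 'bd')
j=20 s[j]='d': k: 2→0; π[20]=0 (border '')
j=21 s[j]='e': π[21]=0 (border '')
j=22 s[j]='c': π[22]=0 (border '')
j=23 s[j]='a': π[23]=0 (border '')
j=24 s[j]='e': π[24]=0 (border '')
j=25 s[j]='c': π[25]=0 (border '')
j=26 s[j]='b': π[26]=1 (border 'b')
j=27 s[j]='c': k: 1→0; π[27]=0 (border '')
j=28 s[j]='c': π[28]=0 (border '')
j=29 s[j]='b': π[29]=1 (border 'b')
j=30 s[j]='d': π[30]=2 (border 'bd')
j=31 s[j]='c': k: 2→0; π[31]=0 (border '')
j=32 s[j]='e': π[32]=0 (border '')
j=33 s[j]='d': π[33]=0 (border '')
j=34 s[j]='d': π[34]=0 (border '')
j=35 s[j]='d': π[35]=0 (border '')
j=36 s[j]='e': π[36]=0 (border '')

[0, 0, 0, 0, 0, 0, 0, 0, 0, 0, 0, 0, 0, 1, 0, 0, 0, 0, 1, 2, 0, 0, 0, 0, 0, 0, 1, 0, 0, 1, 2, 0, 0, 0, 0, 0, 0]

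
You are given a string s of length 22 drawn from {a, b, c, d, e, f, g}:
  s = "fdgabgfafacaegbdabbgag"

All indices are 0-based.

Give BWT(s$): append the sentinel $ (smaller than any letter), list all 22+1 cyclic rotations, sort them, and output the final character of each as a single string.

rank  rotation                 last
    0  $fdgabgfafacaegbdabbgag  g
    1  abbgag$fdgabgfafacaegbd  d
    2  abgfafacaegbdabbgag$fdg  g
    3  acaegbdabbgag$fdgabgfaf  f
    4  aegbdabbgag$fdgabgfafac  c
    5  afacaegbdabbgag$fdgabgf  f
    6  ag$fdgabgfafacaegbdabbg  g
    7  bbgag$fdgabgfafacaegbda  a
    8  bdabbgag$fdgabgfafacaeg  g
    9  bgag$fdgabgfafacaegbdab  b
   10  bgfafacaegbdabbgag$fdga  a
   11  caegbdabbgag$fdgabgfafa  a
   12  dabbgag$fdgabgfafacaegb  b
   13  dgabgfafacaegbdabbgag$f  f
   14  egbdabbgag$fdgabgfafaca  a
   15  facaegbdabbgag$fdgabgfa  a
   16  fafacaegbdabbgag$fdgabg  g
   17  fdgabgfafacaegbdabbgag$  $
   18  g$fdgabgfafacaegbdabbga  a
   19  gabgfafacaegbdabbgag$fd  d
   20  gag$fdgabgfafacaegbdabb  b
   21  gbdabbgag$fdgabgfafacae  e
   22  gfafacaegbdabbgag$fdgab  b

gdgfcfgagbaabfaag$adbeb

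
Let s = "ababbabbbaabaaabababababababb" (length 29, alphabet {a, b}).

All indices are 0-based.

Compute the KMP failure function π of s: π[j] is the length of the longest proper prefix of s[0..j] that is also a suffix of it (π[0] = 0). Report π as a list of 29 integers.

π[0] = 0
j=1 s[j]='b': π[1]=0 (border '')
j=2 s[j]='a': π[2]=1 (border 'a')
j=3 s[j]='b': π[3]=2 (border 'ab')
j=4 s[j]='b': k: 2→0; π[4]=0 (border '')
j=5 s[j]='a': π[5]=1 (border 'a')
j=6 s[j]='b': π[6]=2 (border 'ab')
j=7 s[j]='b': k: 2→0; π[7]=0 (border '')
j=8 s[j]='b': π[8]=0 (border '')
j=9 s[j]='a': π[9]=1 (border 'a')
j=10 s[j]='a': k: 1→0; π[10]=1 (border 'a')
j=11 s[j]='b': π[11]=2 (border 'ab')
j=12 s[j]='a': π[12]=3 (border 'aba')
j=13 s[j]='a': k: 3→1→0; π[13]=1 (border 'a')
j=14 s[j]='a': k: 1→0; π[14]=1 (border 'a')
j=15 s[j]='b': π[15]=2 (border 'ab')
j=16 s[j]='a': π[16]=3 (border 'aba')
j=17 s[j]='b': π[17]=4 (border 'abab')
j=18 s[j]='a': k: 4→2; π[18]=3 (border 'aba')
j=19 s[j]='b': π[19]=4 (border 'abab')
j=20 s[j]='a': k: 4→2; π[20]=3 (border 'aba')
j=21 s[j]='b': π[21]=4 (border 'abab')
j=22 s[j]='a': k: 4→2; π[22]=3 (border 'aba')
j=23 s[j]='b': π[23]=4 (border 'abab')
j=24 s[j]='a': k: 4→2; π[24]=3 (border 'aba')
j=25 s[j]='b': π[25]=4 (border 'abab')
j=26 s[j]='a': k: 4→2; π[26]=3 (border 'aba')
j=27 s[j]='b': π[27]=4 (border 'abab')
j=28 s[j]='b': π[28]=5 (border 'ababb')

[0, 0, 1, 2, 0, 1, 2, 0, 0, 1, 1, 2, 3, 1, 1, 2, 3, 4, 3, 4, 3, 4, 3, 4, 3, 4, 3, 4, 5]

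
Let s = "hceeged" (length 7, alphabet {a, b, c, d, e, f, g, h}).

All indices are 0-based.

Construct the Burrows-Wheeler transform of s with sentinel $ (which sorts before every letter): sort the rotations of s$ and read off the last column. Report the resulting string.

dhegcee$

rank  rotation  last
    0  $hceeged  d
    1  ceeged$h  h
    2  d$hceege  e
    3  ed$hceeg  g
    4  eeged$hc  c
    5  eged$hce  e
    6  ged$hcee  e
    7  hceeged$  $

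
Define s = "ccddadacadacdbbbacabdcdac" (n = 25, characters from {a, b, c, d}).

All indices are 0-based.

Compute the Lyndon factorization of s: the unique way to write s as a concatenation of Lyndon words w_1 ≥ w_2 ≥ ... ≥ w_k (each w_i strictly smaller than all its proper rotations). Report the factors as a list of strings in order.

emit factor 1: 'ccdd' (i=0, period=4)
emit factor 2: 'ad' (i=4, period=2)
emit factor 3: 'acadacdbbb' (i=6, period=10)
emit factor 4: 'ac' (i=16, period=2)
emit factor 5: 'abdcdac' (i=18, period=7)

["ccdd", "ad", "acadacdbbb", "ac", "abdcdac"]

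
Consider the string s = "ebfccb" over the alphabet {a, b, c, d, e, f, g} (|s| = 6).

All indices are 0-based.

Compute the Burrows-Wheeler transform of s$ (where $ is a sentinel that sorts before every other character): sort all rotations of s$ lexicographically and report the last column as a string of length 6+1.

rank  rotation last
    0  $ebfccb  b
    1  b$ebfcc  c
    2  bfccb$e  e
    3  cb$ebfc  c
    4  ccb$ebf  f
    5  ebfccb$  $
    6  fccb$eb  b

bcecf$b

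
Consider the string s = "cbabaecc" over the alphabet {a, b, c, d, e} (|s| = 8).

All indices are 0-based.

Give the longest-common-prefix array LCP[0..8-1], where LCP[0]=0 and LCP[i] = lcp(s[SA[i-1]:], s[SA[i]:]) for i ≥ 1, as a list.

rank→(start, suffix):
  0 → (2, 'abaecc')
  1 → (4, 'aecc')
  2 → (1, 'babaecc')
  3 → (3, 'baecc')
  4 → (7, 'c')
  5 → (0, 'cbabaecc')
  6 → (6, 'cc')
  7 → (5, 'ecc')

SA = [2, 4, 1, 3, 7, 0, 6, 5]
rank  pair      lcp
   1  s[2:],s[4:]  1  'a'
   2  s[4:],s[1:]  0  ''
   3  s[1:],s[3:]  2  'ba'
   4  s[3:],s[7:]  0  ''
   5  s[7:],s[0:]  1  'c'
   6  s[0:],s[6:]  1  'c'
   7  s[6:],s[5:]  0  ''

[0, 1, 0, 2, 0, 1, 1, 0]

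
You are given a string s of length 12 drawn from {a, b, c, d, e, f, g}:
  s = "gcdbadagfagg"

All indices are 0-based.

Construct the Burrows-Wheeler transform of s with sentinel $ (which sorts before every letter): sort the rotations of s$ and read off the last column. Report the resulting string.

rank  rotation       last
    0  $gcdbadagfagg  g
    1  adagfagg$gcdb  b
    2  agfagg$gcdbad  d
    3  agg$gcdbadagf  f
    4  badagfagg$gcd  d
    5  cdbadagfagg$g  g
    6  dagfagg$gcdba  a
    7  dbadagfagg$gc  c
    8  fagg$gcdbadag  g
    9  g$gcdbadagfag  g
   10  gcdbadagfagg$  $
   11  gfagg$gcdbada  a
   12  gg$gcdbadagfa  a

gbdfdgacgg$aa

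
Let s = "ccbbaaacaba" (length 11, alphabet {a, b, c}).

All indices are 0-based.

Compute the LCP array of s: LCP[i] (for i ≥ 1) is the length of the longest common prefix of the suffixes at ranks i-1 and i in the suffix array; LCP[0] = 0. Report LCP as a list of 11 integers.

sorted suffixes:
  #0 SA[0]=10  'a'
  #1 SA[1]=4  'aaacaba'
  #2 SA[2]=5  'aacaba'
  #3 SA[3]=8  'aba'
  #4 SA[4]=6  'acaba'
  #5 SA[5]=9  'ba'
  #6 SA[6]=3  'baaacaba'
  #7 SA[7]=2  'bbaaacaba'
  #8 SA[8]=7  'caba'
  #9 SA[9]=1  'cbbaaacaba'
  #10 SA[10]=0  'ccbbaaacaba'

SA = [10, 4, 5, 8, 6, 9, 3, 2, 7, 1, 0]
i: (SA[i-1],SA[i]) lcp shared
  1: (10,4) 1 'a'
  2: (4,5) 2 'aa'
  3: (5,8) 1 'a'
  4: (8,6) 1 'a'
  5: (6,9) 0 ''
  6: (9,3) 2 'ba'
  7: (3,2) 1 'b'
  8: (2,7) 0 ''
  9: (7,1) 1 'c'
  10: (1,0) 1 'c'

[0, 1, 2, 1, 1, 0, 2, 1, 0, 1, 1]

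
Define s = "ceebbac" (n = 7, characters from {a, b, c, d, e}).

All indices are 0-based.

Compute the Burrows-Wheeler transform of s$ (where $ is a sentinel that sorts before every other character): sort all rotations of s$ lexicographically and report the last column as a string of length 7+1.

rank  rotation  last
    0  $ceebbac  c
    1  ac$ceebb  b
    2  bac$ceeb  b
    3  bbac$cee  e
    4  c$ceebba  a
    5  ceebbac$  $
    6  ebbac$ce  e
    7  eebbac$c  c

cbbea$ec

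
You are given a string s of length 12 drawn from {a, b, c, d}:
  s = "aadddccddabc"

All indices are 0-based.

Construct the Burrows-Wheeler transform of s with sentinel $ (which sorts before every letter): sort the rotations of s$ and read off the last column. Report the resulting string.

rank  rotation       last
    0  $aadddccddabc  c
    1  aadddccddabc$  $
    2  abc$aadddccdd  d
    3  adddccddabc$a  a
    4  bc$aadddccdda  a
    5  c$aadddccddab  b
    6  ccddabc$aaddd  d
    7  cddabc$aadddc  c
    8  dabc$aadddccd  d
    9  dccddabc$aadd  d
   10  ddabc$aadddcc  c
   11  ddccddabc$aad  d
   12  dddccddabc$aa  a

c$daabdcddcda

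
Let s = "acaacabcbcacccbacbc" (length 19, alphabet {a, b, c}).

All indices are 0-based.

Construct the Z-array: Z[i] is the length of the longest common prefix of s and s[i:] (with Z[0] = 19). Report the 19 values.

[19, 0, 1, 3, 0, 1, 0, 0, 0, 0, 2, 0, 0, 0, 0, 2, 0, 0, 0]

Z[0]=19
i=1: fresh scan; Z[1]=0
i=2: fresh scan; Z[2]=1 extend→box=[2,3)
i=3: fresh scan; Z[3]=3 extend→box=[3,6)
i=4: min(r-i=2, Z[1]=0)=0; Z[4]=0
i=5: min(r-i=1, Z[2]=1)=1; Z[5]=1
i=6: fresh scan; Z[6]=0
i=7: fresh scan; Z[7]=0
i=8: fresh scan; Z[8]=0
i=9: fresh scan; Z[9]=0
i=10: fresh scan; Z[10]=2 extend→box=[10,12)
i=11: min(r-i=1, Z[1]=0)=0; Z[11]=0
i=12: fresh scan; Z[12]=0
i=13: fresh scan; Z[13]=0
i=14: fresh scan; Z[14]=0
i=15: fresh scan; Z[15]=2 extend→box=[15,17)
i=16: min(r-i=1, Z[1]=0)=0; Z[16]=0
i=17: fresh scan; Z[17]=0
i=18: fresh scan; Z[18]=0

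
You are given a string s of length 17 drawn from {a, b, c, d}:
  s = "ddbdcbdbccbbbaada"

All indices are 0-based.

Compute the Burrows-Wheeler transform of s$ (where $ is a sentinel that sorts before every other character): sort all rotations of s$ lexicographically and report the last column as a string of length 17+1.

rank  rotation            last
    0  $ddbdcbdbccbbbaada  a
    1  a$ddbdcbdbccbbbaad  d
    2  aada$ddbdcbdbccbbb  b
    3  ada$ddbdcbdbccbbba  a
    4  baada$ddbdcbdbccbb  b
    5  bbaada$ddbdcbdbccb  b
    6  bbbaada$ddbdcbdbcc  c
    7  bccbbbaada$ddbdcbd  d
    8  bdbccbbbaada$ddbdc  c
    9  bdcbdbccbbbaada$dd  d
   10  cbbbaada$ddbdcbdbc  c
   11  cbdbccbbbaada$ddbd  d
   12  ccbbbaada$ddbdcbdb  b
   13  da$ddbdcbdbccbbbaa  a
   14  dbccbbbaada$ddbdcb  b
   15  dbdcbdbccbbbaada$d  d
   16  dcbdbccbbbaada$ddb  b
   17  ddbdcbdbccbbbaada$  $

adbabbcdcdcdbabdb$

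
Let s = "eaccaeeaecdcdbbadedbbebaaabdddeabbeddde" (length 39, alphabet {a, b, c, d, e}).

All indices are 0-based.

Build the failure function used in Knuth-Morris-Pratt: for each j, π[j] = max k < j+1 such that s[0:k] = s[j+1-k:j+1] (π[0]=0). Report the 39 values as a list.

π[0] = 0
j=1 s[j]='a': π[1]=0 (border '')
j=2 s[j]='c': π[2]=0 (border '')
j=3 s[j]='c': π[3]=0 (border '')
j=4 s[j]='a': π[4]=0 (border '')
j=5 s[j]='e': π[5]=1 (border 'e')
j=6 s[j]='e': k: 1→0; π[6]=1 (border 'e')
j=7 s[j]='a': π[7]=2 (border 'ea')
j=8 s[j]='e': k: 2→0; π[8]=1 (border 'e')
j=9 s[j]='c': k: 1→0; π[9]=0 (border '')
j=10 s[j]='d': π[10]=0 (border '')
j=11 s[j]='c': π[11]=0 (border '')
j=12 s[j]='d': π[12]=0 (border '')
j=13 s[j]='b': π[13]=0 (border '')
j=14 s[j]='b': π[14]=0 (border '')
j=15 s[j]='a': π[15]=0 (border '')
j=16 s[j]='d': π[16]=0 (border '')
j=17 s[j]='e': π[17]=1 (border 'e')
j=18 s[j]='d': k: 1→0; π[18]=0 (border '')
j=19 s[j]='b': π[19]=0 (border '')
j=20 s[j]='b': π[20]=0 (border '')
j=21 s[j]='e': π[21]=1 (border 'e')
j=22 s[j]='b': k: 1→0; π[22]=0 (border '')
j=23 s[j]='a': π[23]=0 (border '')
j=24 s[j]='a': π[24]=0 (border '')
j=25 s[j]='a': π[25]=0 (border '')
j=26 s[j]='b': π[26]=0 (border '')
j=27 s[j]='d': π[27]=0 (border '')
j=28 s[j]='d': π[28]=0 (border '')
j=29 s[j]='d': π[29]=0 (border '')
j=30 s[j]='e': π[30]=1 (border 'e')
j=31 s[j]='a': π[31]=2 (border 'ea')
j=32 s[j]='b': k: 2→0; π[32]=0 (border '')
j=33 s[j]='b': π[33]=0 (border '')
j=34 s[j]='e': π[34]=1 (border 'e')
j=35 s[j]='d': k: 1→0; π[35]=0 (border '')
j=36 s[j]='d': π[36]=0 (border '')
j=37 s[j]='d': π[37]=0 (border '')
j=38 s[j]='e': π[38]=1 (border 'e')

[0, 0, 0, 0, 0, 1, 1, 2, 1, 0, 0, 0, 0, 0, 0, 0, 0, 1, 0, 0, 0, 1, 0, 0, 0, 0, 0, 0, 0, 0, 1, 2, 0, 0, 1, 0, 0, 0, 1]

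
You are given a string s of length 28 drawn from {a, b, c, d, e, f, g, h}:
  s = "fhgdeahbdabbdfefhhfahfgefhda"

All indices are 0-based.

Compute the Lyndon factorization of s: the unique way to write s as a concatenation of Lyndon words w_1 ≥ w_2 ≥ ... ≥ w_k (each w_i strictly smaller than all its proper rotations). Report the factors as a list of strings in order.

["fhg", "de", "ahbd", "abbdfefhhfahfgefhd", "a"]

emit factor 1: 'fhg' (i=0, period=3)
emit factor 2: 'de' (i=3, period=2)
emit factor 3: 'ahbd' (i=5, period=4)
emit factor 4: 'abbdfefhhfahfgefhd' (i=9, period=18)
emit factor 5: 'a' (i=27, period=1)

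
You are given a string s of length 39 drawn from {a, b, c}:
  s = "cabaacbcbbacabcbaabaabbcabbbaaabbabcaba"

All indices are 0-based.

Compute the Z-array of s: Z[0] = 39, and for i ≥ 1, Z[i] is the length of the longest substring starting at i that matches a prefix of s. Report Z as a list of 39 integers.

[39, 0, 0, 0, 0, 1, 0, 1, 0, 0, 0, 3, 0, 0, 1, 0, 0, 0, 0, 0, 0, 0, 0, 3, 0, 0, 0, 0, 0, 0, 0, 0, 0, 0, 0, 4, 0, 0, 0]

Z[0]=39
i=1: outside box; Z[1]=0
i=2: outside box; Z[2]=0
i=3: outside box; Z[3]=0
i=4: outside box; Z[4]=0
i=5: outside box; Z[5]=1 scan→box=[5,6)
i=6: outside box; Z[6]=0
i=7: outside box; Z[7]=1 scan→box=[7,8)
i=8: outside box; Z[8]=0
i=9: outside box; Z[9]=0
i=10: outside box; Z[10]=0
i=11: outside box; Z[11]=3 scan→box=[11,14)
i=12: min(r-i=2, Z[1]=0)=0; Z[12]=0
i=13: min(r-i=1, Z[2]=0)=0; Z[13]=0
i=14: outside box; Z[14]=1 scan→box=[14,15)
i=15: outside box; Z[15]=0
i=16: outside box; Z[16]=0
i=17: outside box; Z[17]=0
i=18: outside box; Z[18]=0
i=19: outside box; Z[19]=0
i=20: outside box; Z[20]=0
i=21: outside box; Z[21]=0
i=22: outside box; Z[22]=0
i=23: outside box; Z[23]=3 scan→box=[23,26)
i=24: min(r-i=2, Z[1]=0)=0; Z[24]=0
i=25: min(r-i=1, Z[2]=0)=0; Z[25]=0
i=26: outside box; Z[26]=0
i=27: outside box; Z[27]=0
i=28: outside box; Z[28]=0
i=29: outside box; Z[29]=0
i=30: outside box; Z[30]=0
i=31: outside box; Z[31]=0
i=32: outside box; Z[32]=0
i=33: outside box; Z[33]=0
i=34: outside box; Z[34]=0
i=35: outside box; Z[35]=4 scan→box=[35,39)
i=36: min(r-i=3, Z[1]=0)=0; Z[36]=0
i=37: min(r-i=2, Z[2]=0)=0; Z[37]=0
i=38: min(r-i=1, Z[3]=0)=0; Z[38]=0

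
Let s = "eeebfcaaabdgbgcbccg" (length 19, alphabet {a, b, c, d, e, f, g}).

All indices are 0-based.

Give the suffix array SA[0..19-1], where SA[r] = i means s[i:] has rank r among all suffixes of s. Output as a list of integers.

sorted suffixes:
  #0 SA[0]=6  'aaabdgbgcbccg'
  #1 SA[1]=7  'aabdgbgcbccg'
  #2 SA[2]=8  'abdgbgcbccg'
  #3 SA[3]=15  'bccg'
  #4 SA[4]=9  'bdgbgcbccg'
  #5 SA[5]=3  'bfcaaabdgbgcbccg'
  #6 SA[6]=12  'bgcbccg'
  #7 SA[7]=5  'caaabdgbgcbccg'
  #8 SA[8]=14  'cbccg'
  #9 SA[9]=16  'ccg'
  #10 SA[10]=17  'cg'
  #11 SA[11]=10  'dgbgcbccg'
  #12 SA[12]=2  'ebfcaaabdgbgcbccg'
  #13 SA[13]=1  'eebfcaaabdgbgcbccg'
  #14 SA[14]=0  'eeebfcaaabdgbgcbccg'
  #15 SA[15]=4  'fcaaabdgbgcbccg'
  #16 SA[16]=18  'g'
  #17 SA[17]=11  'gbgcbccg'
  #18 SA[18]=13  'gcbccg'

[6, 7, 8, 15, 9, 3, 12, 5, 14, 16, 17, 10, 2, 1, 0, 4, 18, 11, 13]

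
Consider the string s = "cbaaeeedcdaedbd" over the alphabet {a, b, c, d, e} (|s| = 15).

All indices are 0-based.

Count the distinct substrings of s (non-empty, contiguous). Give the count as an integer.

sorted suffixes:
  #0 SA[0]=2  'aaeeedcdaedbd'
  #1 SA[1]=10  'aedbd'
  #2 SA[2]=3  'aeeedcdaedbd'
  #3 SA[3]=1  'baaeeedcdaedbd'
  #4 SA[4]=13  'bd'
  #5 SA[5]=0  'cbaaeeedcdaedbd'
  #6 SA[6]=8  'cdaedbd'
  #7 SA[7]=14  'd'
  #8 SA[8]=9  'daedbd'
  #9 SA[9]=12  'dbd'
  #10 SA[10]=7  'dcdaedbd'
  #11 SA[11]=11  'edbd'
  #12 SA[12]=6  'edcdaedbd'
  #13 SA[13]=5  'eedcdaedbd'
  #14 SA[14]=4  'eeedcdaedbd'

SA = [2, 10, 3, 1, 13, 0, 8, 14, 9, 12, 7, 11, 6, 5, 4]
i: (SA[i-1],SA[i]) lcp shared
  1: (2,10) 1 'a'
  2: (10,3) 2 'ae'
  3: (3,1) 0 ''
  4: (1,13) 1 'b'
  5: (13,0) 0 ''
  6: (0,8) 1 'c'
  7: (8,14) 0 ''
  8: (14,9) 1 'd'
  9: (9,12) 1 'd'
  10: (12,7) 1 'd'
  11: (7,11) 0 ''
  12: (11,6) 2 'ed'
  13: (6,5) 1 'e'
  14: (5,4) 2 'ee'

n(n+1)/2 = 15·16/2 = 120
Σ LCP = 0 + 1 + 2 + 0 + 1 + 0 + 1 + 0 + 1 + 1 + 1 + 0 + 2 + 1 + 2 = 13
distinct = 120 − 13 = 107

107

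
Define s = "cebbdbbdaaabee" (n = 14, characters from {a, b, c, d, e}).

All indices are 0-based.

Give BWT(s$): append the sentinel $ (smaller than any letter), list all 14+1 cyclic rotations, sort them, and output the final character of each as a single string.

rank  rotation         last
    0  $cebbdbbdaaabee  e
    1  aaabee$cebbdbbd  d
    2  aabee$cebbdbbda  a
    3  abee$cebbdbbdaa  a
    4  bbdaaabee$cebbd  d
    5  bbdbbdaaabee$ce  e
    6  bdaaabee$cebbdb  b
    7  bdbbdaaabee$ceb  b
    8  bee$cebbdbbdaaa  a
    9  cebbdbbdaaabee$  $
   10  daaabee$cebbdbb  b
   11  dbbdaaabee$cebb  b
   12  e$cebbdbbdaaabe  e
   13  ebbdbbdaaabee$c  c
   14  ee$cebbdbbdaaab  b

edaadebba$bbecb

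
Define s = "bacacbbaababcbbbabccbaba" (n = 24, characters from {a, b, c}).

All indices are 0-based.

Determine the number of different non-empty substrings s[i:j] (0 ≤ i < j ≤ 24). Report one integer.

rank | idx | suffix
   0 |  23 | a
   1 |   7 | aababcbbbabccbaba
   2 |  21 | aba
   3 |   8 | ababcbbbabccbaba
   4 |  10 | abcbbbabccbaba
   5 |  16 | abccbaba
   6 |   1 | acacbbaababcbbbabccbaba
   7 |   3 | acbbaababcbbbabccbaba
   8 |  22 | ba
   9 |   6 | baababcbbbabccbaba
  10 |  20 | baba
  11 |   9 | babcbbbabccbaba
  12 |  15 | babccbaba
  13 |   0 | bacacbbaababcbbbabccbaba
  14 |   5 | bbaababcbbbabccbaba
  15 |  14 | bbabccbaba
  16 |  13 | bbbabccbaba
  17 |  11 | bcbbbabccbaba
  18 |  17 | bccbaba
  19 |   2 | cacbbaababcbbbabccbaba
  20 |  19 | cbaba
  21 |   4 | cbbaababcbbbabccbaba
  22 |  12 | cbbbabccbaba
  23 |  18 | ccbaba

SA = [23, 7, 21, 8, 10, 16, 1, 3, 22, 6, 20, 9, 15, 0, 5, 14, 13, 11, 17, 2, 19, 4, 12, 18]
rank  pair      lcp
   1  s[23:],s[7:]  1  'a'
   2  s[7:],s[21:]  1  'a'
   3  s[21:],s[8:]  3  'aba'
   4  s[8:],s[10:]  2  'ab'
   5  s[10:],s[16:]  3  'abc'
   6  s[16:],s[1:]  1  'a'
   7  s[1:],s[3:]  2  'ac'
   8  s[3:],s[22:]  0  ''
   9  s[22:],s[6:]  2  'ba'
  10  s[6:],s[20:]  2  'ba'
  11  s[20:],s[9:]  3  'bab'
  12  s[9:],s[15:]  4  'babc'
  13  s[15:],s[0:]  2  'ba'
  14  s[0:],s[5:]  1  'b'
  15  s[5:],s[14:]  3  'bba'
  16  s[14:],s[13:]  2  'bb'
  17  s[13:],s[11:]  1  'b'
  18  s[11:],s[17:]  2  'bc'
  19  s[17:],s[2:]  0  ''
  20  s[2:],s[19:]  1  'c'
  21  s[19:],s[4:]  2  'cb'
  22  s[4:],s[12:]  3  'cbb'
  23  s[12:],s[18:]  1  'c'

n(n+1)/2 = 24·25/2 = 300
Σ LCP = 0 + 1 + 1 + 3 + 2 + 3 + 1 + 2 + 0 + 2 + 2 + 3 + 4 + 2 + 1 + 3 + 2 + 1 + 2 + 0 + 1 + 2 + 3 + 1 = 42
distinct = 300 − 42 = 258

258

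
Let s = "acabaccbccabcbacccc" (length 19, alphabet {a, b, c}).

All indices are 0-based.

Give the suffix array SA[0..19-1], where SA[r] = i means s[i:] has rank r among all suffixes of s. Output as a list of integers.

rank | idx | suffix
   0 |   2 | abaccbccabcbacccc
   1 |  10 | abcbacccc
   2 |   0 | acabaccbccabcbacccc
   3 |   4 | accbccabcbacccc
   4 |  14 | acccc
   5 |   3 | baccbccabcbacccc
   6 |  13 | bacccc
   7 |  11 | bcbacccc
   8 |   7 | bccabcbacccc
   9 |  18 | c
  10 |   1 | cabaccbccabcbacccc
  11 |   9 | cabcbacccc
  12 |  12 | cbacccc
  13 |   6 | cbccabcbacccc
  14 |  17 | cc
  15 |   8 | ccabcbacccc
  16 |   5 | ccbccabcbacccc
  17 |  16 | ccc
  18 |  15 | cccc

[2, 10, 0, 4, 14, 3, 13, 11, 7, 18, 1, 9, 12, 6, 17, 8, 5, 16, 15]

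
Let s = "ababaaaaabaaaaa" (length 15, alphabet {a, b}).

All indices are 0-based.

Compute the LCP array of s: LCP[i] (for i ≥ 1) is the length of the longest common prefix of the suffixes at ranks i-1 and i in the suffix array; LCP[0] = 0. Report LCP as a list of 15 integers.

[0, 1, 2, 3, 4, 5, 4, 3, 2, 1, 7, 3, 0, 6, 2]

sorted suffixes:
  #0 SA[0]=14  'a'
  #1 SA[1]=13  'aa'
  #2 SA[2]=12  'aaa'
  #3 SA[3]=11  'aaaa'
  #4 SA[4]=10  'aaaaa'
  #5 SA[5]=4  'aaaaabaaaaa'
  #6 SA[6]=5  'aaaabaaaaa'
  #7 SA[7]=6  'aaabaaaaa'
  #8 SA[8]=7  'aabaaaaa'
  #9 SA[9]=8  'abaaaaa'
  #10 SA[10]=2  'abaaaaabaaaaa'
  #11 SA[11]=0  'ababaaaaabaaaaa'
  #12 SA[12]=9  'baaaaa'
  #13 SA[13]=3  'baaaaabaaaaa'
  #14 SA[14]=1  'babaaaaabaaaaa'

SA = [14, 13, 12, 11, 10, 4, 5, 6, 7, 8, 2, 0, 9, 3, 1]
[i] adj suffixes → lcp
  [1] 14/13 → 1 ('a')
  [2] 13/12 → 2 ('aa')
  [3] 12/11 → 3 ('aaa')
  [4] 11/10 → 4 ('aaaa')
  [5] 10/4 → 5 ('aaaaa')
  [6] 4/5 → 4 ('aaaa')
  [7] 5/6 → 3 ('aaa')
  [8] 6/7 → 2 ('aa')
  [9] 7/8 → 1 ('a')
  [10] 8/2 → 7 ('abaaaaa')
  [11] 2/0 → 3 ('aba')
  [12] 0/9 → 0 ('')
  [13] 9/3 → 6 ('baaaaa')
  [14] 3/1 → 2 ('ba')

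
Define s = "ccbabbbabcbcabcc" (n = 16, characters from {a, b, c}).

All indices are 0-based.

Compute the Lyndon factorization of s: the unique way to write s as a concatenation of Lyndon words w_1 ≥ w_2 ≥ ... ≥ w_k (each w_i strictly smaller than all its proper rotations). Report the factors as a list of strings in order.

emit factor 1: 'c' (i=0, period=1)
emit factor 2: 'c' (i=1, period=1)
emit factor 3: 'b' (i=2, period=1)
emit factor 4: 'abbbabcbcabcc' (i=3, period=13)

["c", "c", "b", "abbbabcbcabcc"]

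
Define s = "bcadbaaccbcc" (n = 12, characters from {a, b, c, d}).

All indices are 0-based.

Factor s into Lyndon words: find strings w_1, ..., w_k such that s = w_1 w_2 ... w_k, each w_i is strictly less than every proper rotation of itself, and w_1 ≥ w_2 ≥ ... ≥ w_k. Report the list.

emit factor 1: 'bc' (i=0, period=2)
emit factor 2: 'adb' (i=2, period=3)
emit factor 3: 'aaccbcc' (i=5, period=7)

["bc", "adb", "aaccbcc"]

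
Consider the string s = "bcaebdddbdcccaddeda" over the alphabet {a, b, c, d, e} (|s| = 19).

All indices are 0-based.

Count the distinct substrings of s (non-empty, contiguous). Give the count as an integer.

rank→(start, suffix):
  0 → (18, 'a')
  1 → (13, 'addeda')
  2 → (2, 'aebdddbdcccaddeda')
  3 → (0, 'bcaebdddbdcccaddeda')
  4 → (8, 'bdcccaddeda')
  5 → (4, 'bdddbdcccaddeda')
  6 → (12, 'caddeda')
  7 → (1, 'caebdddbdcccaddeda')
  8 → (11, 'ccaddeda')
  9 → (10, 'cccaddeda')
  10 → (17, 'da')
  11 → (7, 'dbdcccaddeda')
  12 → (9, 'dcccaddeda')
  13 → (6, 'ddbdcccaddeda')
  14 → (5, 'dddbdcccaddeda')
  15 → (14, 'ddeda')
  16 → (15, 'deda')
  17 → (3, 'ebdddbdcccaddeda')
  18 → (16, 'eda')

SA = [18, 13, 2, 0, 8, 4, 12, 1, 11, 10, 17, 7, 9, 6, 5, 14, 15, 3, 16]
rank  pair      lcp
   1  s[18:],s[13:]  1  'a'
   2  s[13:],s[2:]  1  'a'
   3  s[2:],s[0:]  0  ''
   4  s[0:],s[8:]  1  'b'
   5  s[8:],s[4:]  2  'bd'
   6  s[4:],s[12:]  0  ''
   7  s[12:],s[1:]  2  'ca'
   8  s[1:],s[11:]  1  'c'
   9  s[11:],s[10:]  2  'cc'
  10  s[10:],s[17:]  0  ''
  11  s[17:],s[7:]  1  'd'
  12  s[7:],s[9:]  1  'd'
  13  s[9:],s[6:]  1  'd'
  14  s[6:],s[5:]  2  'dd'
  15  s[5:],s[14:]  2  'dd'
  16  s[14:],s[15:]  1  'd'
  17  s[15:],s[3:]  0  ''
  18  s[3:],s[16:]  1  'e'

n(n+1)/2 = 19·20/2 = 190
Σ LCP = 0 + 1 + 1 + 0 + 1 + 2 + 0 + 2 + 1 + 2 + 0 + 1 + 1 + 1 + 2 + 2 + 1 + 0 + 1 = 19
distinct = 190 − 19 = 171

171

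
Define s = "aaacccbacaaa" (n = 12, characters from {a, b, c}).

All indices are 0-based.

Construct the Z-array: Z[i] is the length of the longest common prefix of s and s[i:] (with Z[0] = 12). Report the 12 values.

Z[0]=12
i=1: fresh scan; Z[1]=2 scan→box=[1,3)
i=2: min(r-i=1, Z[1]=2)=1; Z[2]=1
i=3: fresh scan; Z[3]=0
i=4: fresh scan; Z[4]=0
i=5: fresh scan; Z[5]=0
i=6: fresh scan; Z[6]=0
i=7: fresh scan; Z[7]=1 scan→box=[7,8)
i=8: fresh scan; Z[8]=0
i=9: fresh scan; Z[9]=3 scan→box=[9,12)
i=10: min(r-i=2, Z[1]=2)=2; Z[10]=2
i=11: min(r-i=1, Z[2]=1)=1; Z[11]=1

[12, 2, 1, 0, 0, 0, 0, 1, 0, 3, 2, 1]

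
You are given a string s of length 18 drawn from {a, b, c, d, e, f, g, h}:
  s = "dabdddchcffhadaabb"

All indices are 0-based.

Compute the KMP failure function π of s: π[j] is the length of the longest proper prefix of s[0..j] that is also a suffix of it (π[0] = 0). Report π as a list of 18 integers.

π[0] = 0
j=1 s[j]='a': π[1]=0 (border '')
j=2 s[j]='b': π[2]=0 (border '')
j=3 s[j]='d': π[3]=1 (border 'd')
j=4 s[j]='d': k: 1→0; π[4]=1 (border 'd')
j=5 s[j]='d': k: 1→0; π[5]=1 (border 'd')
j=6 s[j]='c': k: 1→0; π[6]=0 (border '')
j=7 s[j]='h': π[7]=0 (border '')
j=8 s[j]='c': π[8]=0 (border '')
j=9 s[j]='f': π[9]=0 (border '')
j=10 s[j]='f': π[10]=0 (border '')
j=11 s[j]='h': π[11]=0 (border '')
j=12 s[j]='a': π[12]=0 (border '')
j=13 s[j]='d': π[13]=1 (border 'd')
j=14 s[j]='a': π[14]=2 (border 'da')
j=15 s[j]='a': k: 2→0; π[15]=0 (border '')
j=16 s[j]='b': π[16]=0 (border '')
j=17 s[j]='b': π[17]=0 (border '')

[0, 0, 0, 1, 1, 1, 0, 0, 0, 0, 0, 0, 0, 1, 2, 0, 0, 0]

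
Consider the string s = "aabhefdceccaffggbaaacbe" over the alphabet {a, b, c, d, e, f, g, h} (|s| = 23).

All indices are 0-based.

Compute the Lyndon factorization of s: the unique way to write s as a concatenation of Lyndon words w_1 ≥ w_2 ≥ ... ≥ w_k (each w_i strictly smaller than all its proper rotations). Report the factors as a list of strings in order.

["aabhefdceccaffggb", "aaacbe"]

emit factor 1: 'aabhefdceccaffggb' (i=0, period=17)
emit factor 2: 'aaacbe' (i=17, period=6)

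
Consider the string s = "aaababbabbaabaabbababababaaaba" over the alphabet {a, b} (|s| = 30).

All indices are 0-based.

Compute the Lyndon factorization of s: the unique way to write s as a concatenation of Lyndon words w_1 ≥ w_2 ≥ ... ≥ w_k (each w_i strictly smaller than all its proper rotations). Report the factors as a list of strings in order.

emit factor 1: 'aaababbabbaabaabbabababab' (i=0, period=25)
emit factor 2: 'aaab' (i=25, period=4)
emit factor 3: 'a' (i=29, period=1)

["aaababbabbaabaabbabababab", "aaab", "a"]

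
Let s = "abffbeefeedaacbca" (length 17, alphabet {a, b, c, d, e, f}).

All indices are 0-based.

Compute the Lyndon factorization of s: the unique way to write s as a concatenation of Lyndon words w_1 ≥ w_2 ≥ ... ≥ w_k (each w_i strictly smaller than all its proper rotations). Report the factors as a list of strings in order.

emit factor 1: 'abffbeefeed' (i=0, period=11)
emit factor 2: 'aacbc' (i=11, period=5)
emit factor 3: 'a' (i=16, period=1)

["abffbeefeed", "aacbc", "a"]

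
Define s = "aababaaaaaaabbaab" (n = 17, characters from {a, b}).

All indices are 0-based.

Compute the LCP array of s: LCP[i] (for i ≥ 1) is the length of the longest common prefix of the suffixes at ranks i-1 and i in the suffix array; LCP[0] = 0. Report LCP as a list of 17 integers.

[0, 6, 5, 4, 3, 2, 3, 3, 1, 2, 3, 2, 0, 1, 3, 2, 1]

rank | idx | suffix
   0 |   5 | aaaaaaabbaab
   1 |   6 | aaaaaabbaab
   2 |   7 | aaaaabbaab
   3 |   8 | aaaabbaab
   4 |   9 | aaabbaab
   5 |  14 | aab
   6 |   0 | aababaaaaaaabbaab
   7 |  10 | aabbaab
   8 |  15 | ab
   9 |   3 | abaaaaaaabbaab
  10 |   1 | ababaaaaaaabbaab
  11 |  11 | abbaab
  12 |  16 | b
  13 |   4 | baaaaaaabbaab
  14 |  13 | baab
  15 |   2 | babaaaaaaabbaab
  16 |  12 | bbaab

SA = [5, 6, 7, 8, 9, 14, 0, 10, 15, 3, 1, 11, 16, 4, 13, 2, 12]
i: (SA[i-1],SA[i]) lcp shared
  1: (5,6) 6 'aaaaaa'
  2: (6,7) 5 'aaaaa'
  3: (7,8) 4 'aaaa'
  4: (8,9) 3 'aaa'
  5: (9,14) 2 'aa'
  6: (14,0) 3 'aab'
  7: (0,10) 3 'aab'
  8: (10,15) 1 'a'
  9: (15,3) 2 'ab'
  10: (3,1) 3 'aba'
  11: (1,11) 2 'ab'
  12: (11,16) 0 ''
  13: (16,4) 1 'b'
  14: (4,13) 3 'baa'
  15: (13,2) 2 'ba'
  16: (2,12) 1 'b'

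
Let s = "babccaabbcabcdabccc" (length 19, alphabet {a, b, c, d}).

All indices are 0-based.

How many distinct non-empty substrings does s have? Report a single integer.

162

rank→(start, suffix):
  0 → (5, 'aabbcabcdabccc')
  1 → (6, 'abbcabcdabccc')
  2 → (1, 'abccaabbcabcdabccc')
  3 → (14, 'abccc')
  4 → (10, 'abcdabccc')
  5 → (0, 'babccaabbcabcdabccc')
  6 → (7, 'bbcabcdabccc')
  7 → (8, 'bcabcdabccc')
  8 → (2, 'bccaabbcabcdabccc')
  9 → (15, 'bccc')
  10 → (11, 'bcdabccc')
  11 → (18, 'c')
  12 → (4, 'caabbcabcdabccc')
  13 → (9, 'cabcdabccc')
  14 → (17, 'cc')
  15 → (3, 'ccaabbcabcdabccc')
  16 → (16, 'ccc')
  17 → (12, 'cdabccc')
  18 → (13, 'dabccc')

SA = [5, 6, 1, 14, 10, 0, 7, 8, 2, 15, 11, 18, 4, 9, 17, 3, 16, 12, 13]
rank  pair      lcp
   1  s[5:],s[6:]  1  'a'
   2  s[6:],s[1:]  2  'ab'
   3  s[1:],s[14:]  4  'abcc'
   4  s[14:],s[10:]  3  'abc'
   5  s[10:],s[0:]  0  ''
   6  s[0:],s[7:]  1  'b'
   7  s[7:],s[8:]  1  'b'
   8  s[8:],s[2:]  2  'bc'
   9  s[2:],s[15:]  3  'bcc'
  10  s[15:],s[11:]  2  'bc'
  11  s[11:],s[18:]  0  ''
  12  s[18:],s[4:]  1  'c'
  13  s[4:],s[9:]  2  'ca'
  14  s[9:],s[17:]  1  'c'
  15  s[17:],s[3:]  2  'cc'
  16  s[3:],s[16:]  2  'cc'
  17  s[16:],s[12:]  1  'c'
  18  s[12:],s[13:]  0  ''

n(n+1)/2 = 19·20/2 = 190
Σ LCP = 0 + 1 + 2 + 4 + 3 + 0 + 1 + 1 + 2 + 3 + 2 + 0 + 1 + 2 + 1 + 2 + 2 + 1 + 0 = 28
distinct = 190 − 28 = 162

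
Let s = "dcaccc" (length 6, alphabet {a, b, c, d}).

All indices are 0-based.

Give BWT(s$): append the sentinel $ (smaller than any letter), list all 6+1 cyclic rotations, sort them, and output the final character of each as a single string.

cccdca$

rank  rotation last
    0  $dcaccc  c
    1  accc$dc  c
    2  c$dcacc  c
    3  caccc$d  d
    4  cc$dcac  c
    5  ccc$dca  a
    6  dcaccc$  $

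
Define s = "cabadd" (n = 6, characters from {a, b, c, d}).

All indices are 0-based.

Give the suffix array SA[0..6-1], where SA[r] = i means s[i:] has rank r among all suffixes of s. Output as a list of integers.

[1, 3, 2, 0, 5, 4]

sorted suffixes:
  #0 SA[0]=1  'abadd'
  #1 SA[1]=3  'add'
  #2 SA[2]=2  'badd'
  #3 SA[3]=0  'cabadd'
  #4 SA[4]=5  'd'
  #5 SA[5]=4  'dd'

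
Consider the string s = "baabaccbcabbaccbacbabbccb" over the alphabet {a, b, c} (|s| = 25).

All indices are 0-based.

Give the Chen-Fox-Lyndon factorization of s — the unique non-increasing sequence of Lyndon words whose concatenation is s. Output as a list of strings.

["b", "aabaccbcabbaccbacbabbccb"]

emit factor 1: 'b' (i=0, period=1)
emit factor 2: 'aabaccbcabbaccbacbabbccb' (i=1, period=24)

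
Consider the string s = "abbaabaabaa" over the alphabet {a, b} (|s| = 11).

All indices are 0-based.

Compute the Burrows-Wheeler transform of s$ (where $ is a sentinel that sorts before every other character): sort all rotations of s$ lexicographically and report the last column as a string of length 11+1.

rank  rotation      last
    0  $abbaabaabaa  a
    1  a$abbaabaaba  a
    2  aa$abbaabaab  b
    3  aabaa$abbaab  b
    4  aabaabaa$abb  b
    5  abaa$abbaaba  a
    6  abaabaa$abba  a
    7  abbaabaabaa$  $
    8  baa$abbaabaa  a
    9  baabaa$abbaa  a
   10  baabaabaa$ab  b
   11  bbaabaabaa$a  a

aabbbaa$aaba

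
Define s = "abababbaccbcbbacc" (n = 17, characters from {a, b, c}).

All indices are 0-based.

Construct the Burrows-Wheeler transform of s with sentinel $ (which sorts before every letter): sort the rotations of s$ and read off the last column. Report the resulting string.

c$bbbbaabbcaccbcaa

rank  rotation            last
    0  $abababbaccbcbbacc  c
    1  abababbaccbcbbacc$  $
    2  ababbaccbcbbacc$ab  b
    3  abbaccbcbbacc$abab  b
    4  acc$abababbaccbcbb  b
    5  accbcbbacc$abababb  b
    6  bababbaccbcbbacc$a  a
    7  babbaccbcbbacc$aba  a
    8  bacc$abababbaccbcb  b
    9  baccbcbbacc$ababab  b
   10  bbacc$abababbaccbc  c
   11  bbaccbcbbacc$ababa  a
   12  bcbbacc$abababbacc  c
   13  c$abababbaccbcbbac  c
   14  cbbacc$abababbaccb  b
   15  cbcbbacc$abababbac  c
   16  cc$abababbaccbcbba  a
   17  ccbcbbacc$abababba  a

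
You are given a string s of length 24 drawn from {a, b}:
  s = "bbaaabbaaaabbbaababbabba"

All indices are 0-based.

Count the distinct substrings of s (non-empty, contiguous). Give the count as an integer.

234

sorted suffixes:
  #0 SA[0]=23  'a'
  #1 SA[1]=7  'aaaabbbaababbabba'
  #2 SA[2]=2  'aaabbaaaabbbaababbabba'
  #3 SA[3]=8  'aaabbbaababbabba'
  #4 SA[4]=14  'aababbabba'
  #5 SA[5]=3  'aabbaaaabbbaababbabba'
  #6 SA[6]=9  'aabbbaababbabba'
  #7 SA[7]=15  'ababbabba'
  #8 SA[8]=20  'abba'
  #9 SA[9]=4  'abbaaaabbbaababbabba'
  #10 SA[10]=17  'abbabba'
  #11 SA[11]=10  'abbbaababbabba'
  #12 SA[12]=22  'ba'
  #13 SA[13]=6  'baaaabbbaababbabba'
  #14 SA[14]=1  'baaabbaaaabbbaababbabba'
  #15 SA[15]=13  'baababbabba'
  #16 SA[16]=19  'babba'
  #17 SA[17]=16  'babbabba'
  #18 SA[18]=21  'bba'
  #19 SA[19]=5  'bbaaaabbbaababbabba'
  #20 SA[20]=0  'bbaaabbaaaabbbaababbabba'
  #21 SA[21]=12  'bbaababbabba'
  #22 SA[22]=18  'bbabba'
  #23 SA[23]=11  'bbbaababbabba'

SA = [23, 7, 2, 8, 14, 3, 9, 15, 20, 4, 17, 10, 22, 6, 1, 13, 19, 16, 21, 5, 0, 12, 18, 11]
i: (SA[i-1],SA[i]) lcp shared
  1: (23,7) 1 'a'
  2: (7,2) 3 'aaa'
  3: (2,8) 5 'aaabb'
  4: (8,14) 2 'aa'
  5: (14,3) 3 'aab'
  6: (3,9) 4 'aabb'
  7: (9,15) 1 'a'
  8: (15,20) 2 'ab'
  9: (20,4) 4 'abba'
  10: (4,17) 4 'abba'
  11: (17,10) 3 'abb'
  12: (10,22) 0 ''
  13: (22,6) 2 'ba'
  14: (6,1) 4 'baaa'
  15: (1,13) 3 'baa'
  16: (13,19) 2 'ba'
  17: (19,16) 5 'babba'
  18: (16,21) 1 'b'
  19: (21,5) 3 'bba'
  20: (5,0) 5 'bbaaa'
  21: (0,12) 4 'bbaa'
  22: (12,18) 3 'bba'
  23: (18,11) 2 'bb'

n(n+1)/2 = 24·25/2 = 300
Σ LCP = 0 + 1 + 3 + 5 + 2 + 3 + 4 + 1 + 2 + 4 + 4 + 3 + 0 + 2 + 4 + 3 + 2 + 5 + 1 + 3 + 5 + 4 + 3 + 2 = 66
distinct = 300 − 66 = 234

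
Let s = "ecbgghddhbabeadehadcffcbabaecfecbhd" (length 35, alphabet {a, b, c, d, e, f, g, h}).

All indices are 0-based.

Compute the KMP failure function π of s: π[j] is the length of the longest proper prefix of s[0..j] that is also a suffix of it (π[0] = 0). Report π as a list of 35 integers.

π[0] = 0
j=1 s[j]='c': π[1]=0 (border '')
j=2 s[j]='b': π[2]=0 (border '')
j=3 s[j]='g': π[3]=0 (border '')
j=4 s[j]='g': π[4]=0 (border '')
j=5 s[j]='h': π[5]=0 (border '')
j=6 s[j]='d': π[6]=0 (border '')
j=7 s[j]='d': π[7]=0 (border '')
j=8 s[j]='h': π[8]=0 (border '')
j=9 s[j]='b': π[9]=0 (border '')
j=10 s[j]='a': π[10]=0 (border '')
j=11 s[j]='b': π[11]=0 (border '')
j=12 s[j]='e': π[12]=1 (border 'e')
j=13 s[j]='a': k: 1→0; π[13]=0 (border '')
j=14 s[j]='d': π[14]=0 (border '')
j=15 s[j]='e': π[15]=1 (border 'e')
j=16 s[j]='h': k: 1→0; π[16]=0 (border '')
j=17 s[j]='a': π[17]=0 (border '')
j=18 s[j]='d': π[18]=0 (border '')
j=19 s[j]='c': π[19]=0 (border '')
j=20 s[j]='f': π[20]=0 (border '')
j=21 s[j]='f': π[21]=0 (border '')
j=22 s[j]='c': π[22]=0 (border '')
j=23 s[j]='b': π[23]=0 (border '')
j=24 s[j]='a': π[24]=0 (border '')
j=25 s[j]='b': π[25]=0 (border '')
j=26 s[j]='a': π[26]=0 (border '')
j=27 s[j]='e': π[27]=1 (border 'e')
j=28 s[j]='c': π[28]=2 (border 'ec')
j=29 s[j]='f': k: 2→0; π[29]=0 (border '')
j=30 s[j]='e': π[30]=1 (border 'e')
j=31 s[j]='c': π[31]=2 (border 'ec')
j=32 s[j]='b': π[32]=3 (border 'ecb')
j=33 s[j]='h': k: 3→0; π[33]=0 (border '')
j=34 s[j]='d': π[34]=0 (border '')

[0, 0, 0, 0, 0, 0, 0, 0, 0, 0, 0, 0, 1, 0, 0, 1, 0, 0, 0, 0, 0, 0, 0, 0, 0, 0, 0, 1, 2, 0, 1, 2, 3, 0, 0]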